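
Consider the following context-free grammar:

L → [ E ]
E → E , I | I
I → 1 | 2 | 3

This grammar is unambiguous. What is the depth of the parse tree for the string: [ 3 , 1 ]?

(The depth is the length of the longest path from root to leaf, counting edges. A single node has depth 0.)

4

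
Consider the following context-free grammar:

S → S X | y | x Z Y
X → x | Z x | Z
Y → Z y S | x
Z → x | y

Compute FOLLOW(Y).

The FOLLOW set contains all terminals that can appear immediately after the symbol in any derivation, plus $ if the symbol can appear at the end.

We compute FOLLOW(Y) using the standard algorithm.
FOLLOW(S) starts with {$}.
FIRST(S) = {x, y}
FIRST(X) = {x, y}
FIRST(Y) = {x, y}
FIRST(Z) = {x, y}
FOLLOW(S) = {$, x, y}
FOLLOW(X) = {$, x, y}
FOLLOW(Y) = {$, x, y}
FOLLOW(Z) = {$, x, y}
Therefore, FOLLOW(Y) = {$, x, y}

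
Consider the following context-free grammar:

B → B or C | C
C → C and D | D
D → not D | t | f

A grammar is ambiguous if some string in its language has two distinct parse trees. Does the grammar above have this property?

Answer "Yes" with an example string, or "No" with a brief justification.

No - the grammar is unambiguous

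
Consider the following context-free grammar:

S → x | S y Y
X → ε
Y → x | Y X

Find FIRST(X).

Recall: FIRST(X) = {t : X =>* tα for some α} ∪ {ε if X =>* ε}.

We compute FIRST(X) using the standard algorithm.
FIRST(S) = {x}
FIRST(X) = {ε}
FIRST(Y) = {x}
Therefore, FIRST(X) = {ε}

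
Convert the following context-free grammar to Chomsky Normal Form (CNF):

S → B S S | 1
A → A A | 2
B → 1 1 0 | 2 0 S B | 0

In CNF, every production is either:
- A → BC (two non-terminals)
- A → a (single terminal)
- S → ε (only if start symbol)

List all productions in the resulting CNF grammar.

S → 1; A → 2; T1 → 1; T0 → 0; T2 → 2; B → 0; S → B X0; X0 → S S; A → A A; B → T1 X1; X1 → T1 T0; B → T2 X2; X2 → T0 X3; X3 → S B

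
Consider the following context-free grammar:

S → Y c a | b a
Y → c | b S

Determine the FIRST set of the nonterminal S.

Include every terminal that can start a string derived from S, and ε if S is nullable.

We compute FIRST(S) using the standard algorithm.
FIRST(S) = {b, c}
FIRST(Y) = {b, c}
Therefore, FIRST(S) = {b, c}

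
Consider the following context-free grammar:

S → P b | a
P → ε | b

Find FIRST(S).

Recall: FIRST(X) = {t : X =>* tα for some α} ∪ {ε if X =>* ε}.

We compute FIRST(S) using the standard algorithm.
FIRST(P) = {b, ε}
FIRST(S) = {a, b}
Therefore, FIRST(S) = {a, b}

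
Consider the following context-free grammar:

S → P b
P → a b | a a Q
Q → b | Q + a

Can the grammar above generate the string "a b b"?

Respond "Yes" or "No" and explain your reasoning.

Yes - a valid derivation exists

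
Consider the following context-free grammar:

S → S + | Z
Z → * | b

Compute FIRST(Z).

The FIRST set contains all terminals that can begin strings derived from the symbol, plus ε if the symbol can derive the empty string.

We compute FIRST(Z) using the standard algorithm.
FIRST(S) = {*, b}
FIRST(Z) = {*, b}
Therefore, FIRST(Z) = {*, b}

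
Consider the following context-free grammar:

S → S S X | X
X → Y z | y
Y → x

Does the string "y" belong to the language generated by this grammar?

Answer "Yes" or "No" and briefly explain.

Yes - a valid derivation exists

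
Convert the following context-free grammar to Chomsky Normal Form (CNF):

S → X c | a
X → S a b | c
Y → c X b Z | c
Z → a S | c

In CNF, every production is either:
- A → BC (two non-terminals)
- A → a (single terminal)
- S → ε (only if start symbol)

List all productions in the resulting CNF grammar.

TC → c; S → a; TA → a; TB → b; X → c; Y → c; Z → c; S → X TC; X → S X0; X0 → TA TB; Y → TC X1; X1 → X X2; X2 → TB Z; Z → TA S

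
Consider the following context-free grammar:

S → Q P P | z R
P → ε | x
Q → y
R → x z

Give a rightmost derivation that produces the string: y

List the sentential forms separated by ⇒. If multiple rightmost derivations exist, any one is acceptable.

S ⇒ Q P P ⇒ Q P ⇒ Q ⇒ y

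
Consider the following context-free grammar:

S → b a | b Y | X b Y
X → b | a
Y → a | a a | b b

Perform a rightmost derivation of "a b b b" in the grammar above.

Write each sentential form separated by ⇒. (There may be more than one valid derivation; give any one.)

S ⇒ X b Y ⇒ X b b b ⇒ a b b b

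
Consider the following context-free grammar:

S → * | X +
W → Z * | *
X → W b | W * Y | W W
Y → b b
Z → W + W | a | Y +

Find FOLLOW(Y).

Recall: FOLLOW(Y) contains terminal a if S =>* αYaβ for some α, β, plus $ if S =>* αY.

We compute FOLLOW(Y) using the standard algorithm.
FOLLOW(S) starts with {$}.
FIRST(S) = {*, a, b}
FIRST(W) = {*, a, b}
FIRST(X) = {*, a, b}
FIRST(Y) = {b}
FIRST(Z) = {*, a, b}
FOLLOW(S) = {$}
FOLLOW(W) = {*, +, a, b}
FOLLOW(X) = {+}
FOLLOW(Y) = {+}
FOLLOW(Z) = {*}
Therefore, FOLLOW(Y) = {+}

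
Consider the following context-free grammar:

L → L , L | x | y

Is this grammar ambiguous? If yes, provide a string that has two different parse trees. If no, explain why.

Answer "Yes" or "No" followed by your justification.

Yes - the string 'y , y , y , y , y' has two distinct leftmost derivations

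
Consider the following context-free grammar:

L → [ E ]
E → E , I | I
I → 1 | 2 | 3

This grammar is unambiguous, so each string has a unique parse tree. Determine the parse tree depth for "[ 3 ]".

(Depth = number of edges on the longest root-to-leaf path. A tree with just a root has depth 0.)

3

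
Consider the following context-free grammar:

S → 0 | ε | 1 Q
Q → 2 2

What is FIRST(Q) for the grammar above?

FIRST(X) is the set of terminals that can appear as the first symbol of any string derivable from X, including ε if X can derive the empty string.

We compute FIRST(Q) using the standard algorithm.
FIRST(Q) = {2}
FIRST(S) = {0, 1, ε}
Therefore, FIRST(Q) = {2}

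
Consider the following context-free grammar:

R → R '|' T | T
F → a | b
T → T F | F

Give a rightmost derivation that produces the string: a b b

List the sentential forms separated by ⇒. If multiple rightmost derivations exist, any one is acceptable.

R ⇒ T ⇒ T F ⇒ T b ⇒ T F b ⇒ T b b ⇒ F b b ⇒ a b b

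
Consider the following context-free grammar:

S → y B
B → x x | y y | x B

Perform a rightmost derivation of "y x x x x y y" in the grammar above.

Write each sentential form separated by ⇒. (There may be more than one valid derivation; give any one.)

S ⇒ y B ⇒ y x B ⇒ y x x B ⇒ y x x x B ⇒ y x x x x B ⇒ y x x x x y y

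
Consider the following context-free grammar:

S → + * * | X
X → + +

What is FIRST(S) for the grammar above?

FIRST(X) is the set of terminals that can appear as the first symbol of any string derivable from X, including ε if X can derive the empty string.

We compute FIRST(S) using the standard algorithm.
FIRST(S) = {+}
FIRST(X) = {+}
Therefore, FIRST(S) = {+}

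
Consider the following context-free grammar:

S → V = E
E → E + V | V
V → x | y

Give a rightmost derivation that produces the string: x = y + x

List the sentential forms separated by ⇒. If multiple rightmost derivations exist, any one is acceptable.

S ⇒ V = E ⇒ V = E + V ⇒ V = E + x ⇒ V = V + x ⇒ V = y + x ⇒ x = y + x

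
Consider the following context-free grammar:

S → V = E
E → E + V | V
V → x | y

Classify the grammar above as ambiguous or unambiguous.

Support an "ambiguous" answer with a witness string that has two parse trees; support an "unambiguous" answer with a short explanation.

Unambiguous - every string in the language has a unique parse tree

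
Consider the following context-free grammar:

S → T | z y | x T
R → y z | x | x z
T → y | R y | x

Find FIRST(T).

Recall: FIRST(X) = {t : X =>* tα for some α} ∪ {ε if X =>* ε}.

We compute FIRST(T) using the standard algorithm.
FIRST(R) = {x, y}
FIRST(S) = {x, y, z}
FIRST(T) = {x, y}
Therefore, FIRST(T) = {x, y}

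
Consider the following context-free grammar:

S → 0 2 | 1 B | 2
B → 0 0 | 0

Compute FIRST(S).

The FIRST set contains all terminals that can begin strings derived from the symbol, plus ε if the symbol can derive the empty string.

We compute FIRST(S) using the standard algorithm.
FIRST(B) = {0}
FIRST(S) = {0, 1, 2}
Therefore, FIRST(S) = {0, 1, 2}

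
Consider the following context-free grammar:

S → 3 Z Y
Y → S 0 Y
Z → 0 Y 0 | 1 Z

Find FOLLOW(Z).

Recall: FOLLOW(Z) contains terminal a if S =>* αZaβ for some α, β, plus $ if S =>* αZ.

We compute FOLLOW(Z) using the standard algorithm.
FOLLOW(S) starts with {$}.
FIRST(S) = {3}
FIRST(Y) = {3}
FIRST(Z) = {0, 1}
FOLLOW(S) = {$, 0}
FOLLOW(Y) = {$, 0}
FOLLOW(Z) = {3}
Therefore, FOLLOW(Z) = {3}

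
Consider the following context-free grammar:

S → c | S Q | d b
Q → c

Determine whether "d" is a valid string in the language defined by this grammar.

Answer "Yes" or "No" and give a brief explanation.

No - no valid derivation exists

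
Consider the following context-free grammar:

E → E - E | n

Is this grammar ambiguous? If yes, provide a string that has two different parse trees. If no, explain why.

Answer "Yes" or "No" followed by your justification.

Yes - the string 'n - n - n - n' has two distinct leftmost derivations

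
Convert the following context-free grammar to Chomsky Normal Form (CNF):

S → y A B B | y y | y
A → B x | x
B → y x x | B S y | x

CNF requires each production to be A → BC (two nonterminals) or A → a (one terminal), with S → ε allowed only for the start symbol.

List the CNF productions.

TY → y; S → y; TX → x; A → x; B → x; S → TY X0; X0 → A X1; X1 → B B; S → TY TY; A → B TX; B → TY X2; X2 → TX TX; B → B X3; X3 → S TY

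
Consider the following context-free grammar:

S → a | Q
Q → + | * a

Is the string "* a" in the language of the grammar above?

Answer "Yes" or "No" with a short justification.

Yes - a valid derivation exists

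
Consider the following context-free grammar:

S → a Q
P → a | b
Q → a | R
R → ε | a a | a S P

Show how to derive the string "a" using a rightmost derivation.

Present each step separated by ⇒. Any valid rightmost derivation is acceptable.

S ⇒ a Q ⇒ a R ⇒ a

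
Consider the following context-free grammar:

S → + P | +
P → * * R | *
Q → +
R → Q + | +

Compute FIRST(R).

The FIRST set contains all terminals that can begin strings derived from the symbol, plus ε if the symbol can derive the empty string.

We compute FIRST(R) using the standard algorithm.
FIRST(P) = {*}
FIRST(Q) = {+}
FIRST(R) = {+}
FIRST(S) = {+}
Therefore, FIRST(R) = {+}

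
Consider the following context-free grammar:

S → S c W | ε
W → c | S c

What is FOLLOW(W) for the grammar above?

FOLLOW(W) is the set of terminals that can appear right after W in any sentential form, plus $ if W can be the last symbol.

We compute FOLLOW(W) using the standard algorithm.
FOLLOW(S) starts with {$}.
FIRST(S) = {c, ε}
FIRST(W) = {c}
FOLLOW(S) = {$, c}
FOLLOW(W) = {$, c}
Therefore, FOLLOW(W) = {$, c}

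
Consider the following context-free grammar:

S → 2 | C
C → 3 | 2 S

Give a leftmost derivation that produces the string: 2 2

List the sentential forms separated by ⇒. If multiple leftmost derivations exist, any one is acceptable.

S ⇒ C ⇒ 2 S ⇒ 2 2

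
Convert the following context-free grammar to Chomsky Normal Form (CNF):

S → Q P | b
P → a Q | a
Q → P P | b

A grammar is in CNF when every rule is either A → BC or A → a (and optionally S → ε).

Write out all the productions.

S → b; TA → a; P → a; Q → b; S → Q P; P → TA Q; Q → P P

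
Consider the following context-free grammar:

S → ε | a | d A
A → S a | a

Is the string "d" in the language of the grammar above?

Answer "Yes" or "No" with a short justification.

No - no valid derivation exists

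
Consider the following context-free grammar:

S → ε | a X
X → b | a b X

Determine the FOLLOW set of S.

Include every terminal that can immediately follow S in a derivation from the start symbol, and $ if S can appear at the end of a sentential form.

We compute FOLLOW(S) using the standard algorithm.
FOLLOW(S) starts with {$}.
FIRST(S) = {a, ε}
FIRST(X) = {a, b}
FOLLOW(S) = {$}
FOLLOW(X) = {$}
Therefore, FOLLOW(S) = {$}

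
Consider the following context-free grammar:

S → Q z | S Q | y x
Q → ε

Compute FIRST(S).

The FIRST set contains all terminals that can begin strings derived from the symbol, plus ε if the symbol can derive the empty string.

We compute FIRST(S) using the standard algorithm.
FIRST(Q) = {ε}
FIRST(S) = {y, z}
Therefore, FIRST(S) = {y, z}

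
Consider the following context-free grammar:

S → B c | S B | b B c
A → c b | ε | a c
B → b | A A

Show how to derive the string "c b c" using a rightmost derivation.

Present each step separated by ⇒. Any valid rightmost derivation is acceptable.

S ⇒ B c ⇒ A A c ⇒ A c b c ⇒ c b c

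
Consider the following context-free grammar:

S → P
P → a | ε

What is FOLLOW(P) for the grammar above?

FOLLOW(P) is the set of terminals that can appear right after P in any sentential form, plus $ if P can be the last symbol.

We compute FOLLOW(P) using the standard algorithm.
FOLLOW(S) starts with {$}.
FIRST(P) = {a, ε}
FIRST(S) = {a, ε}
FOLLOW(P) = {$}
FOLLOW(S) = {$}
Therefore, FOLLOW(P) = {$}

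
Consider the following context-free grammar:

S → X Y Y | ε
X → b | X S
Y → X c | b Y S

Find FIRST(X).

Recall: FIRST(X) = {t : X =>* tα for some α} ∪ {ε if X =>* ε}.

We compute FIRST(X) using the standard algorithm.
FIRST(S) = {b, ε}
FIRST(X) = {b}
FIRST(Y) = {b}
Therefore, FIRST(X) = {b}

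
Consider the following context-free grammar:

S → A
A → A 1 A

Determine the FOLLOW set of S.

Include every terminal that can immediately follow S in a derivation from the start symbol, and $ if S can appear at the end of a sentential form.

We compute FOLLOW(S) using the standard algorithm.
FOLLOW(S) starts with {$}.
FIRST(A) = {}
FIRST(S) = {}
FOLLOW(A) = {$, 1}
FOLLOW(S) = {$}
Therefore, FOLLOW(S) = {$}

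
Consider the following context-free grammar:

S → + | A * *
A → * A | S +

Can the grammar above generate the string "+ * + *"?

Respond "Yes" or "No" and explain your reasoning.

No - no valid derivation exists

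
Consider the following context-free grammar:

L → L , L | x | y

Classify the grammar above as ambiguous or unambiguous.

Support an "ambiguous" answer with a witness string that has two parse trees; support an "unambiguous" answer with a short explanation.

Ambiguous - the string 'x , y , x , x , x' has two distinct parse trees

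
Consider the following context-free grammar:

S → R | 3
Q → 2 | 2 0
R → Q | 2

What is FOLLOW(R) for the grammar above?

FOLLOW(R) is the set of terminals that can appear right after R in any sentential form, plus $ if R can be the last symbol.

We compute FOLLOW(R) using the standard algorithm.
FOLLOW(S) starts with {$}.
FIRST(Q) = {2}
FIRST(R) = {2}
FIRST(S) = {2, 3}
FOLLOW(Q) = {$}
FOLLOW(R) = {$}
FOLLOW(S) = {$}
Therefore, FOLLOW(R) = {$}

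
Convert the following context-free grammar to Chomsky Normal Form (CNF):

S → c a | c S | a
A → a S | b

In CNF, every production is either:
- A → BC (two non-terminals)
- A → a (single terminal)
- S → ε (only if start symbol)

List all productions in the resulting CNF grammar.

TC → c; TA → a; S → a; A → b; S → TC TA; S → TC S; A → TA S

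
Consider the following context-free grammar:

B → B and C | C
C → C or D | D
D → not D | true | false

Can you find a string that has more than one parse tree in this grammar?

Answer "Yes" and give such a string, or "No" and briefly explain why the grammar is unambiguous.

No - the grammar is unambiguous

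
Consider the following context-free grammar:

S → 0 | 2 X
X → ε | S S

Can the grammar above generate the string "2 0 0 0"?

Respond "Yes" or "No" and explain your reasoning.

No - no valid derivation exists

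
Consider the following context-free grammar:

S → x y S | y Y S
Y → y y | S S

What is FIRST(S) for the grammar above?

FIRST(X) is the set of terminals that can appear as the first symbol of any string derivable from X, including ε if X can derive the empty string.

We compute FIRST(S) using the standard algorithm.
FIRST(S) = {x, y}
FIRST(Y) = {x, y}
Therefore, FIRST(S) = {x, y}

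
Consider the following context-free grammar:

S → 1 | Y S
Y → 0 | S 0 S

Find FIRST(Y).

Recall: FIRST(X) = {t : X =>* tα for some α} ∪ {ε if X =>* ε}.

We compute FIRST(Y) using the standard algorithm.
FIRST(S) = {0, 1}
FIRST(Y) = {0, 1}
Therefore, FIRST(Y) = {0, 1}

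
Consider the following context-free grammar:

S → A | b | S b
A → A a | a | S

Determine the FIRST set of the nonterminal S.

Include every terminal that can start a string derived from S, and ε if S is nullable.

We compute FIRST(S) using the standard algorithm.
FIRST(A) = {a, b}
FIRST(S) = {a, b}
Therefore, FIRST(S) = {a, b}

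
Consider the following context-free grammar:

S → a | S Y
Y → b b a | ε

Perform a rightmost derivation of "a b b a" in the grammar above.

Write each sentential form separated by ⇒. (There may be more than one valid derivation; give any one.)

S ⇒ S Y ⇒ S b b a ⇒ a b b a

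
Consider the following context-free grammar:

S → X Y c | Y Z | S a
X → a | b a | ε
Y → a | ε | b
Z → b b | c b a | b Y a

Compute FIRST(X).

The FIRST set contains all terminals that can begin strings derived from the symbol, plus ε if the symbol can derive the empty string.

We compute FIRST(X) using the standard algorithm.
FIRST(S) = {a, b, c}
FIRST(X) = {a, b, ε}
FIRST(Y) = {a, b, ε}
FIRST(Z) = {b, c}
Therefore, FIRST(X) = {a, b, ε}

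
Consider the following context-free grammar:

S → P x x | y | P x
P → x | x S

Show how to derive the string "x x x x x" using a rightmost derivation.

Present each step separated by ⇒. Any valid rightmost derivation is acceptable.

S ⇒ P x x ⇒ x S x x ⇒ x P x x x ⇒ x x x x x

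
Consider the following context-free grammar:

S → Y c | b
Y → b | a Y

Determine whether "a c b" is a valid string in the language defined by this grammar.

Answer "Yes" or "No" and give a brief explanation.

No - no valid derivation exists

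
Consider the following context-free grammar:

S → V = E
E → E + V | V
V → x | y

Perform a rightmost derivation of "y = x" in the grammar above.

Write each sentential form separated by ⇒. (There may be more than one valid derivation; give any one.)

S ⇒ V = E ⇒ V = V ⇒ V = x ⇒ y = x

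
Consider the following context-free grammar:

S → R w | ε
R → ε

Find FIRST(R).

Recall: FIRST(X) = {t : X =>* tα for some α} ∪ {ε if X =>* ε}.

We compute FIRST(R) using the standard algorithm.
FIRST(R) = {ε}
FIRST(S) = {w, ε}
Therefore, FIRST(R) = {ε}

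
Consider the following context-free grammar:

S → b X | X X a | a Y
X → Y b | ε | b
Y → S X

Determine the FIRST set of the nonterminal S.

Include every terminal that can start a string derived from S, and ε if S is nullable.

We compute FIRST(S) using the standard algorithm.
FIRST(S) = {a, b}
FIRST(X) = {a, b, ε}
FIRST(Y) = {a, b}
Therefore, FIRST(S) = {a, b}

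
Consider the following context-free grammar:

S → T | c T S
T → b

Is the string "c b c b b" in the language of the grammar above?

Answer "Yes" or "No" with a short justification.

Yes - a valid derivation exists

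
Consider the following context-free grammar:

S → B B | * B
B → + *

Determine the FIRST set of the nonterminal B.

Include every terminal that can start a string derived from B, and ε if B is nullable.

We compute FIRST(B) using the standard algorithm.
FIRST(B) = {+}
FIRST(S) = {*, +}
Therefore, FIRST(B) = {+}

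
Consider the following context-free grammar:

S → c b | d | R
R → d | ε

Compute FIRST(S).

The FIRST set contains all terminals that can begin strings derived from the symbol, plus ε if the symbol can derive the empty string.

We compute FIRST(S) using the standard algorithm.
FIRST(R) = {d, ε}
FIRST(S) = {c, d, ε}
Therefore, FIRST(S) = {c, d, ε}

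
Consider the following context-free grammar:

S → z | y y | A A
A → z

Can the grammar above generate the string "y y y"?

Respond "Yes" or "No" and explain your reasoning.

No - no valid derivation exists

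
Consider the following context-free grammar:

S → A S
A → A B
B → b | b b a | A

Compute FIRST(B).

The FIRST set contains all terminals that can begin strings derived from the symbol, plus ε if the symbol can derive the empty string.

We compute FIRST(B) using the standard algorithm.
FIRST(A) = {}
FIRST(B) = {b}
FIRST(S) = {}
Therefore, FIRST(B) = {b}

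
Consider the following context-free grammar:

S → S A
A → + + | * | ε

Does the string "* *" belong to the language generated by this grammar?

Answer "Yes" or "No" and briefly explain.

No - no valid derivation exists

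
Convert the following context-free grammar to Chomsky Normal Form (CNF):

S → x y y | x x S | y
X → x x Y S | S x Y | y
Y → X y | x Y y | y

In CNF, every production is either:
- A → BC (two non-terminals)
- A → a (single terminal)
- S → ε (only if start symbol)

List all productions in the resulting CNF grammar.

TX → x; TY → y; S → y; X → y; Y → y; S → TX X0; X0 → TY TY; S → TX X1; X1 → TX S; X → TX X2; X2 → TX X3; X3 → Y S; X → S X4; X4 → TX Y; Y → X TY; Y → TX X5; X5 → Y TY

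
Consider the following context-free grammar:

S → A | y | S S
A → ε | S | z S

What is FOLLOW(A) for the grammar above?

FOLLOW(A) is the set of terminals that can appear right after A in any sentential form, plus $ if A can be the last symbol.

We compute FOLLOW(A) using the standard algorithm.
FOLLOW(S) starts with {$}.
FIRST(A) = {y, z, ε}
FIRST(S) = {y, z, ε}
FOLLOW(A) = {$, y, z}
FOLLOW(S) = {$, y, z}
Therefore, FOLLOW(A) = {$, y, z}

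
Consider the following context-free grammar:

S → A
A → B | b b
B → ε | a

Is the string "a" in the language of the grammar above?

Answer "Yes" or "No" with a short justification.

Yes - a valid derivation exists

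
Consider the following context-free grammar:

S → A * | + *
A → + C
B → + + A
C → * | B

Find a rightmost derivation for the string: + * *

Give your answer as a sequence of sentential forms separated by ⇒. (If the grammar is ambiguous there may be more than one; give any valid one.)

S ⇒ A * ⇒ + C * ⇒ + * *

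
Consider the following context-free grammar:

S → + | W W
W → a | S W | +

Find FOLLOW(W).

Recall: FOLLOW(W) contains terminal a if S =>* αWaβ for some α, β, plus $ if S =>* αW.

We compute FOLLOW(W) using the standard algorithm.
FOLLOW(S) starts with {$}.
FIRST(S) = {+, a}
FIRST(W) = {+, a}
FOLLOW(S) = {$, +, a}
FOLLOW(W) = {$, +, a}
Therefore, FOLLOW(W) = {$, +, a}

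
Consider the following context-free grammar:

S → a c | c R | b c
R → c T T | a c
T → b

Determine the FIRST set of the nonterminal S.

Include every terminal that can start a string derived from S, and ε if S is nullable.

We compute FIRST(S) using the standard algorithm.
FIRST(R) = {a, c}
FIRST(S) = {a, b, c}
FIRST(T) = {b}
Therefore, FIRST(S) = {a, b, c}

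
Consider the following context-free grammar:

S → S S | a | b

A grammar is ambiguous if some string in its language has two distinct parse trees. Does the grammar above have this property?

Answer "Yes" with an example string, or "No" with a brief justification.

Yes - the string 'b b a a b' has two distinct parse trees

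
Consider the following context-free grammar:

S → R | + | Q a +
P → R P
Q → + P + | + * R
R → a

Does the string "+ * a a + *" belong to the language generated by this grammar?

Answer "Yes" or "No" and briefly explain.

No - no valid derivation exists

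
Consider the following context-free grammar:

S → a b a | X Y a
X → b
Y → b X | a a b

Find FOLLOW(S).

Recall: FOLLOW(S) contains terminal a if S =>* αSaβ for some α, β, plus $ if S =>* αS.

We compute FOLLOW(S) using the standard algorithm.
FOLLOW(S) starts with {$}.
FIRST(S) = {a, b}
FIRST(X) = {b}
FIRST(Y) = {a, b}
FOLLOW(S) = {$}
FOLLOW(X) = {a, b}
FOLLOW(Y) = {a}
Therefore, FOLLOW(S) = {$}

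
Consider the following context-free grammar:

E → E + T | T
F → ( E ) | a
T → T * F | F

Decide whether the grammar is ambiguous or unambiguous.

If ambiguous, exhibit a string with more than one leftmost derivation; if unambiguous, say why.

Unambiguous - every string in the language has a unique leftmost derivation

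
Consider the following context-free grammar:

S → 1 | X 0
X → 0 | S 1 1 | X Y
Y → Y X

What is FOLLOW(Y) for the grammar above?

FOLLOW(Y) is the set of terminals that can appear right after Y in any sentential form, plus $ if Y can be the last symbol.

We compute FOLLOW(Y) using the standard algorithm.
FOLLOW(S) starts with {$}.
FIRST(S) = {0, 1}
FIRST(X) = {0, 1}
FIRST(Y) = {}
FOLLOW(S) = {$, 1}
FOLLOW(X) = {0, 1}
FOLLOW(Y) = {0, 1}
Therefore, FOLLOW(Y) = {0, 1}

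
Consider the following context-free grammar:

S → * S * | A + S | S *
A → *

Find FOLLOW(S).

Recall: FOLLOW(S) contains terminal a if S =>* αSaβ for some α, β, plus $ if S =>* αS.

We compute FOLLOW(S) using the standard algorithm.
FOLLOW(S) starts with {$}.
FIRST(A) = {*}
FIRST(S) = {*}
FOLLOW(A) = {+}
FOLLOW(S) = {$, *}
Therefore, FOLLOW(S) = {$, *}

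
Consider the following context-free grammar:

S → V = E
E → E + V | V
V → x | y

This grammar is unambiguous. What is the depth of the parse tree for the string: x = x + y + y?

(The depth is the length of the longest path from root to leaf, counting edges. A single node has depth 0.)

5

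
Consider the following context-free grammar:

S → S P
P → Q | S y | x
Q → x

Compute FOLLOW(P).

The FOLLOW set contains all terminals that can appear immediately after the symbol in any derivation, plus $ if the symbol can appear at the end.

We compute FOLLOW(P) using the standard algorithm.
FOLLOW(S) starts with {$}.
FIRST(P) = {x}
FIRST(Q) = {x}
FIRST(S) = {}
FOLLOW(P) = {$, x, y}
FOLLOW(Q) = {$, x, y}
FOLLOW(S) = {$, x, y}
Therefore, FOLLOW(P) = {$, x, y}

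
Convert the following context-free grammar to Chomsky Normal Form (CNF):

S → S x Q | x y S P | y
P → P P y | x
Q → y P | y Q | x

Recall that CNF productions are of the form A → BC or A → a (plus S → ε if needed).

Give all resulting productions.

TX → x; TY → y; S → y; P → x; Q → x; S → S X0; X0 → TX Q; S → TX X1; X1 → TY X2; X2 → S P; P → P X3; X3 → P TY; Q → TY P; Q → TY Q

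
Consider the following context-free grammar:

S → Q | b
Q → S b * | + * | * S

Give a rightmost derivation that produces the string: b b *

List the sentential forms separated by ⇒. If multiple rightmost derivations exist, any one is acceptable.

S ⇒ Q ⇒ S b * ⇒ b b *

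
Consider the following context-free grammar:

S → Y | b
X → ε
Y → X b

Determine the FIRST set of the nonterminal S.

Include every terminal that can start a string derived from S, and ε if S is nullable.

We compute FIRST(S) using the standard algorithm.
FIRST(S) = {b}
FIRST(X) = {ε}
FIRST(Y) = {b}
Therefore, FIRST(S) = {b}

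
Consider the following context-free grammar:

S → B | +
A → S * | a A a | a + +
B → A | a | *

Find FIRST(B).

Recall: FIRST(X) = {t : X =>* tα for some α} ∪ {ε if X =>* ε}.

We compute FIRST(B) using the standard algorithm.
FIRST(A) = {*, +, a}
FIRST(B) = {*, +, a}
FIRST(S) = {*, +, a}
Therefore, FIRST(B) = {*, +, a}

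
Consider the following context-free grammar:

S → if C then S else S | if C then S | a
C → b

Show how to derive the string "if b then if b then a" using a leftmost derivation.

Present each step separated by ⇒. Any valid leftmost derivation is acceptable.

S ⇒ if C then S ⇒ if b then S ⇒ if b then if C then S ⇒ if b then if b then S ⇒ if b then if b then a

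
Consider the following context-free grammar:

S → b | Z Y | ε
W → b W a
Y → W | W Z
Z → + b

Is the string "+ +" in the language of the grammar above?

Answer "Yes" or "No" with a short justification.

No - no valid derivation exists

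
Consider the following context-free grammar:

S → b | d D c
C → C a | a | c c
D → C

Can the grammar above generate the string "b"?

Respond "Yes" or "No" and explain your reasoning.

Yes - a valid derivation exists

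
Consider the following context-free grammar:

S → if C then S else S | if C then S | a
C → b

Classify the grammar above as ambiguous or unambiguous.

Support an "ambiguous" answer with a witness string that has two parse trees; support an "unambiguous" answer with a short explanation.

Ambiguous - the string 'if b then if b then if b then a else a' has two distinct parse trees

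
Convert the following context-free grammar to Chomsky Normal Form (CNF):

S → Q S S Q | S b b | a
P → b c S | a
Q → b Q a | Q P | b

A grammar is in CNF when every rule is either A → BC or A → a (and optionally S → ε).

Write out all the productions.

TB → b; S → a; TC → c; P → a; TA → a; Q → b; S → Q X0; X0 → S X1; X1 → S Q; S → S X2; X2 → TB TB; P → TB X3; X3 → TC S; Q → TB X4; X4 → Q TA; Q → Q P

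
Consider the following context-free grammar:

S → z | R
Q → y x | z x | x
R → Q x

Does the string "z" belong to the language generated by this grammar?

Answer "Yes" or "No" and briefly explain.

Yes - a valid derivation exists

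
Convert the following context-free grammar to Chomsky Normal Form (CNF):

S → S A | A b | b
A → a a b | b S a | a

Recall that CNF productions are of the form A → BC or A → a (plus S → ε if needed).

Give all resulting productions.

TB → b; S → b; TA → a; A → a; S → S A; S → A TB; A → TA X0; X0 → TA TB; A → TB X1; X1 → S TA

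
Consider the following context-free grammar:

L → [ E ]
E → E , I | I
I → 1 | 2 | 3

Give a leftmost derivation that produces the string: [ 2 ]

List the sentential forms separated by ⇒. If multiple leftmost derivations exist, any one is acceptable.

L ⇒ [ E ] ⇒ [ I ] ⇒ [ 2 ]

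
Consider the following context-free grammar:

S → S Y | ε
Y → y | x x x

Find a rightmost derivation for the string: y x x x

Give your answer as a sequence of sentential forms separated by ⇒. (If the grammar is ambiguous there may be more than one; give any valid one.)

S ⇒ S Y ⇒ S x x x ⇒ S Y x x x ⇒ S y x x x ⇒ y x x x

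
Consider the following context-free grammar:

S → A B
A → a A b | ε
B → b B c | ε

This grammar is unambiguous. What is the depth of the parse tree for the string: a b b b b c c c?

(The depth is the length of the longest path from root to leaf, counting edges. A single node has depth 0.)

5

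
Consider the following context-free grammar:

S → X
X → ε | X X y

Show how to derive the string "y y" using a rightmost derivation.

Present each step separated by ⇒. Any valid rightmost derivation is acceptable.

S ⇒ X ⇒ X X y ⇒ X y ⇒ X X y y ⇒ X y y ⇒ y y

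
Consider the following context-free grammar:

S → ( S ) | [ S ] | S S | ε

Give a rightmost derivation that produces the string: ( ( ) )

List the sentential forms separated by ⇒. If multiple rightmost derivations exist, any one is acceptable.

S ⇒ ( S ) ⇒ ( ( S ) ) ⇒ ( ( ) )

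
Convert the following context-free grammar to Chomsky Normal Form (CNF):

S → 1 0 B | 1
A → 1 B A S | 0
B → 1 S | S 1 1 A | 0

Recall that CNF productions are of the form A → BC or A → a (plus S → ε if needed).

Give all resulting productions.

T1 → 1; T0 → 0; S → 1; A → 0; B → 0; S → T1 X0; X0 → T0 B; A → T1 X1; X1 → B X2; X2 → A S; B → T1 S; B → S X3; X3 → T1 X4; X4 → T1 A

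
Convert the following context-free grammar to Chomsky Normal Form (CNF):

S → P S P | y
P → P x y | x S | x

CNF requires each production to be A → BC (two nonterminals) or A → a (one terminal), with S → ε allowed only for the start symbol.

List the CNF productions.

S → y; TX → x; TY → y; P → x; S → P X0; X0 → S P; P → P X1; X1 → TX TY; P → TX S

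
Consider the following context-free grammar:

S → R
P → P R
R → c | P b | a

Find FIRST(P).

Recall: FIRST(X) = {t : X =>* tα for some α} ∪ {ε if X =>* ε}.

We compute FIRST(P) using the standard algorithm.
FIRST(P) = {}
FIRST(R) = {a, c}
FIRST(S) = {a, c}
Therefore, FIRST(P) = {}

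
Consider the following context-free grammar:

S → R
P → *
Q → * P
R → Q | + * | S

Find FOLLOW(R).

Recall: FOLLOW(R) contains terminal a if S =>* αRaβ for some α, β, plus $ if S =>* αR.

We compute FOLLOW(R) using the standard algorithm.
FOLLOW(S) starts with {$}.
FIRST(P) = {*}
FIRST(Q) = {*}
FIRST(R) = {*, +}
FIRST(S) = {*, +}
FOLLOW(P) = {$}
FOLLOW(Q) = {$}
FOLLOW(R) = {$}
FOLLOW(S) = {$}
Therefore, FOLLOW(R) = {$}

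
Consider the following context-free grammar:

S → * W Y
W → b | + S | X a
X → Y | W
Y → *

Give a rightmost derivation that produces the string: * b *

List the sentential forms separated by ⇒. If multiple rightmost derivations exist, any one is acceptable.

S ⇒ * W Y ⇒ * W * ⇒ * b *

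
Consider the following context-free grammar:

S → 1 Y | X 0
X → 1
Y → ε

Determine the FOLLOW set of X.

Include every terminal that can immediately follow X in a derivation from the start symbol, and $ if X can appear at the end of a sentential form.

We compute FOLLOW(X) using the standard algorithm.
FOLLOW(S) starts with {$}.
FIRST(S) = {1}
FIRST(X) = {1}
FIRST(Y) = {ε}
FOLLOW(S) = {$}
FOLLOW(X) = {0}
FOLLOW(Y) = {$}
Therefore, FOLLOW(X) = {0}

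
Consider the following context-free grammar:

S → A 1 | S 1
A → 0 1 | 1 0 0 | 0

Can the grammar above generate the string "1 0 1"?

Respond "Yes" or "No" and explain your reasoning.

No - no valid derivation exists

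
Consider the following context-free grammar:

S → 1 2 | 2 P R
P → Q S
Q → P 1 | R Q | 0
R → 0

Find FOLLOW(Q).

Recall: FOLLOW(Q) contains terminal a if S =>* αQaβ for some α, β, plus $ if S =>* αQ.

We compute FOLLOW(Q) using the standard algorithm.
FOLLOW(S) starts with {$}.
FIRST(P) = {0}
FIRST(Q) = {0}
FIRST(R) = {0}
FIRST(S) = {1, 2}
FOLLOW(P) = {0, 1}
FOLLOW(Q) = {1, 2}
FOLLOW(R) = {$, 0, 1}
FOLLOW(S) = {$, 0, 1}
Therefore, FOLLOW(Q) = {1, 2}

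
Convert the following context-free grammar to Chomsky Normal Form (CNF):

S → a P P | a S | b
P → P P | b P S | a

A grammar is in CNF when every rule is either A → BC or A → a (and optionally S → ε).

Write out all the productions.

TA → a; S → b; TB → b; P → a; S → TA X0; X0 → P P; S → TA S; P → P P; P → TB X1; X1 → P S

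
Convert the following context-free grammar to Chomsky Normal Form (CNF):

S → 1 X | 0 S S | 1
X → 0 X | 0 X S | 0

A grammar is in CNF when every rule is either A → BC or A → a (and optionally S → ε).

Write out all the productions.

T1 → 1; T0 → 0; S → 1; X → 0; S → T1 X; S → T0 X0; X0 → S S; X → T0 X; X → T0 X1; X1 → X S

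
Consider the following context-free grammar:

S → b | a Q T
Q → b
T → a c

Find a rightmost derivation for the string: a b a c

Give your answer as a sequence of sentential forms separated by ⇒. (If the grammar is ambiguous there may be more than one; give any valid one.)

S ⇒ a Q T ⇒ a Q a c ⇒ a b a c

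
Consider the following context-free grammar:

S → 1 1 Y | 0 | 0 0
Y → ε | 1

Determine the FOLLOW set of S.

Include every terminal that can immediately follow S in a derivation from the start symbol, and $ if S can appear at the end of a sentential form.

We compute FOLLOW(S) using the standard algorithm.
FOLLOW(S) starts with {$}.
FIRST(S) = {0, 1}
FIRST(Y) = {1, ε}
FOLLOW(S) = {$}
FOLLOW(Y) = {$}
Therefore, FOLLOW(S) = {$}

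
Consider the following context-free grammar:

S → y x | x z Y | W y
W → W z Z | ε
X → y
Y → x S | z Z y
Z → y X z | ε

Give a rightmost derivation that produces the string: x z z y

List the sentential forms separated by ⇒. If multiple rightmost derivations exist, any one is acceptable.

S ⇒ x z Y ⇒ x z z Z y ⇒ x z z y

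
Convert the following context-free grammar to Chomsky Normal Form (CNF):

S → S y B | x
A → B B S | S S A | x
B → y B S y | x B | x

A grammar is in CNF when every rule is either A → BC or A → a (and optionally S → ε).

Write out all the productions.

TY → y; S → x; A → x; TX → x; B → x; S → S X0; X0 → TY B; A → B X1; X1 → B S; A → S X2; X2 → S A; B → TY X3; X3 → B X4; X4 → S TY; B → TX B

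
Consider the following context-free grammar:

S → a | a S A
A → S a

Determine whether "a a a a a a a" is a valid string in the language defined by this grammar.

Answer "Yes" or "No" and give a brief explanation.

Yes - a valid derivation exists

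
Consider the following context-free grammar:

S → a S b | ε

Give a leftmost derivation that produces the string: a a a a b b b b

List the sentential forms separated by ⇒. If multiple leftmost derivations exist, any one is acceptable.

S ⇒ a S b ⇒ a a S b b ⇒ a a a S b b b ⇒ a a a a S b b b b ⇒ a a a a b b b b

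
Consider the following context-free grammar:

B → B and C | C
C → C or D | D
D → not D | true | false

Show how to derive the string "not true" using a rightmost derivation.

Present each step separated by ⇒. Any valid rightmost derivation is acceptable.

B ⇒ C ⇒ D ⇒ not D ⇒ not true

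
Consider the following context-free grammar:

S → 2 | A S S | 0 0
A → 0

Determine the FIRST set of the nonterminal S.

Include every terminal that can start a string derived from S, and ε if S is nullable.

We compute FIRST(S) using the standard algorithm.
FIRST(A) = {0}
FIRST(S) = {0, 2}
Therefore, FIRST(S) = {0, 2}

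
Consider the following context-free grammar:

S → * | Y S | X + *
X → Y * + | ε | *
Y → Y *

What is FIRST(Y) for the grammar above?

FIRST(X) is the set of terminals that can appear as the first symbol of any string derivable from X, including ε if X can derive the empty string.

We compute FIRST(Y) using the standard algorithm.
FIRST(S) = {*, +}
FIRST(X) = {*, ε}
FIRST(Y) = {}
Therefore, FIRST(Y) = {}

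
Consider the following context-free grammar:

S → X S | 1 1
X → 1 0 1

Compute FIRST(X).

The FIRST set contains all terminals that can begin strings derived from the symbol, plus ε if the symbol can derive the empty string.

We compute FIRST(X) using the standard algorithm.
FIRST(S) = {1}
FIRST(X) = {1}
Therefore, FIRST(X) = {1}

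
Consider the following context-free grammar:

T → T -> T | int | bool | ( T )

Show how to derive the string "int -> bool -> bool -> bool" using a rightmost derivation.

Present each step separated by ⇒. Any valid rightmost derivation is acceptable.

T ⇒ T -> T ⇒ T -> T -> T ⇒ T -> T -> T -> T ⇒ T -> T -> T -> bool ⇒ T -> T -> bool -> bool ⇒ T -> bool -> bool -> bool ⇒ int -> bool -> bool -> bool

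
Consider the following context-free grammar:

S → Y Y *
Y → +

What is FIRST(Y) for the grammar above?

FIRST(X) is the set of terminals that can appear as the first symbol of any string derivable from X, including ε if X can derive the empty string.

We compute FIRST(Y) using the standard algorithm.
FIRST(S) = {+}
FIRST(Y) = {+}
Therefore, FIRST(Y) = {+}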